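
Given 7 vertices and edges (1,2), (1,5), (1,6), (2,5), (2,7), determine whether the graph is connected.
No, it has 3 components: {1, 2, 5, 6, 7}, {3}, {4}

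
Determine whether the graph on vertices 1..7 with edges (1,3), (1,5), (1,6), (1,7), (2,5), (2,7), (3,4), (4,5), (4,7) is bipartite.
Yes. Partition: {1, 2, 4}, {3, 5, 6, 7}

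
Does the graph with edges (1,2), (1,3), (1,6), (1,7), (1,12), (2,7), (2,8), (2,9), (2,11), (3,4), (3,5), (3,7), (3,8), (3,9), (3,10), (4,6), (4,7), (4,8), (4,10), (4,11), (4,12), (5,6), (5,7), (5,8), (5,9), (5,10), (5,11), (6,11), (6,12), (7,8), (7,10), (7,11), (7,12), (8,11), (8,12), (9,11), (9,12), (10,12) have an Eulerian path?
No (12 vertices have odd degree: {1, 2, 3, 4, 5, 6, 7, 8, 9, 10, 11, 12}; Eulerian path requires 0 or 2)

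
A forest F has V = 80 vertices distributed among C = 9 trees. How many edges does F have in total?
71 (Each of the 9 component trees on V_i vertices has V_i - 1 edges; summing gives V - C = 80 - 9 = 71)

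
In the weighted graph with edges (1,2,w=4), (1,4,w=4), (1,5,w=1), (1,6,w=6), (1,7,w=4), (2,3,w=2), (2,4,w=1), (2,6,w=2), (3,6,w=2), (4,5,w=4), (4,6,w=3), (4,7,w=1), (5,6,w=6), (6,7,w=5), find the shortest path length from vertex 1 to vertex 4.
4 (path: 1 -> 4; weights 4 = 4)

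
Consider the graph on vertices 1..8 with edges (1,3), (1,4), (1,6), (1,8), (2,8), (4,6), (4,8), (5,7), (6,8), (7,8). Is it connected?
Yes (BFS from 1 visits [1, 3, 4, 6, 8, 2, 7, 5] — all 8 vertices reached)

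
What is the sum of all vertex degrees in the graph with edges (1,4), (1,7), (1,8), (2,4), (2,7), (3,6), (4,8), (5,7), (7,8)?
18 (handshake: sum of degrees = 2|E| = 2 x 9 = 18)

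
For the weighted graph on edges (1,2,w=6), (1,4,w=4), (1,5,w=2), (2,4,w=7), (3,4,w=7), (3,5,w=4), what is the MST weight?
16 (MST edges: (1,2,w=6), (1,4,w=4), (1,5,w=2), (3,5,w=4); sum of weights 6 + 4 + 2 + 4 = 16)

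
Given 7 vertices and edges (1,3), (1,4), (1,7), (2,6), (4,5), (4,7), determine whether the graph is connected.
No, it has 2 components: {1, 3, 4, 5, 7}, {2, 6}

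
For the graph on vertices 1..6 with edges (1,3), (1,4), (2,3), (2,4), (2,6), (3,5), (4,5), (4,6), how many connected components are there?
1 (components: {1, 2, 3, 4, 5, 6})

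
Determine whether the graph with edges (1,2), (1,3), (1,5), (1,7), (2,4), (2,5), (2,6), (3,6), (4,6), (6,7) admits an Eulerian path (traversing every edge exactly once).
Yes — and in fact it has an Eulerian circuit (the graph is connected and all 7 vertices have even degree)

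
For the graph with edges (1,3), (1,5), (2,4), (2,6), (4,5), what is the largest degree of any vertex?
2 (attained at vertices 1, 2, 4, 5)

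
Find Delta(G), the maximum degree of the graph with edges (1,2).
1 (attained at vertices 1, 2)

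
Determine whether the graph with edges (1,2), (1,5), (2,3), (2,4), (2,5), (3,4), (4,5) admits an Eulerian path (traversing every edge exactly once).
Yes (the graph is connected and exactly 2 vertices have odd degree: {4, 5}; any Eulerian path must start and end at those)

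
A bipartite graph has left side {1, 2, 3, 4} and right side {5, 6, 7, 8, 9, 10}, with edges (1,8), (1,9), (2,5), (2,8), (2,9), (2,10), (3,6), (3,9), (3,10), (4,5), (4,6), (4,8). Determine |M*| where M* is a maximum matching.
4 (matching: (1,9), (2,10), (3,6), (4,8); upper bound min(|L|,|R|) = min(4,6) = 4)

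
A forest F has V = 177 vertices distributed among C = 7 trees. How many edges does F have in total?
170 (Each of the 7 component trees on V_i vertices has V_i - 1 edges; summing gives V - C = 177 - 7 = 170)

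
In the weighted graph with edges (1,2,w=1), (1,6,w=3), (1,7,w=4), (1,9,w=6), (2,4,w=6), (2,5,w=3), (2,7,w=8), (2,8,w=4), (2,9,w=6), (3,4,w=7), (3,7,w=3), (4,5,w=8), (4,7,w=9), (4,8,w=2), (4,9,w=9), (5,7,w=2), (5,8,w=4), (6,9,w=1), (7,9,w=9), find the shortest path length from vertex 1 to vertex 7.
4 (path: 1 -> 7; weights 4 = 4)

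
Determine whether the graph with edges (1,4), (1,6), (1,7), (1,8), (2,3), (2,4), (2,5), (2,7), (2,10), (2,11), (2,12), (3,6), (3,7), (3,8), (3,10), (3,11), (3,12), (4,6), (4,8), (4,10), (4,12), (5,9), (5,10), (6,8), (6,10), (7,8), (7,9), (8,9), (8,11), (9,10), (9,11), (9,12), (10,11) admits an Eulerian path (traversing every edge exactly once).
No (8 vertices have odd degree: {2, 3, 5, 6, 7, 8, 10, 11}; Eulerian path requires 0 or 2)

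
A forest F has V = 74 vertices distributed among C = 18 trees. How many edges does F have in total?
56 (Each of the 18 component trees on V_i vertices has V_i - 1 edges; summing gives V - C = 74 - 18 = 56)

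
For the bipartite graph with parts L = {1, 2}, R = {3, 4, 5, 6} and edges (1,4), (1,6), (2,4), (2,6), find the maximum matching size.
2 (matching: (1,6), (2,4); upper bound min(|L|,|R|) = min(2,4) = 2)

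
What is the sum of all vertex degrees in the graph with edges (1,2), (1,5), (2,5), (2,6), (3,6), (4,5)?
12 (handshake: sum of degrees = 2|E| = 2 x 6 = 12)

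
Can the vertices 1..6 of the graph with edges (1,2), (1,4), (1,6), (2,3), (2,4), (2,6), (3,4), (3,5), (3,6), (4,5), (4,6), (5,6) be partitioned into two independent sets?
No (odd cycle of length 3: 4 -> 1 -> 6 -> 4)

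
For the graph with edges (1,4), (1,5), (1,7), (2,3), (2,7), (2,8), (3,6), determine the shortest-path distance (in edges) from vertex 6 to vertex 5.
5 (path: 6 -> 3 -> 2 -> 7 -> 1 -> 5, 5 edges)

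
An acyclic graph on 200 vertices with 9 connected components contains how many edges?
191 (Each of the 9 component trees on V_i vertices has V_i - 1 edges; summing gives V - C = 200 - 9 = 191)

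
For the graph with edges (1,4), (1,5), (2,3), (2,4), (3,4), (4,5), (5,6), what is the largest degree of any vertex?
4 (attained at vertex 4)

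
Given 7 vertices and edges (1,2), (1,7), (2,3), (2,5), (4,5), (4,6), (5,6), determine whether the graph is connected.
Yes (BFS from 1 visits [1, 2, 7, 3, 5, 4, 6] — all 7 vertices reached)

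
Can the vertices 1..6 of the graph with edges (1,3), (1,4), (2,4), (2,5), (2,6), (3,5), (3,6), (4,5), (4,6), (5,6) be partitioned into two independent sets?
No (odd cycle of length 3: 5 -> 4 -> 2 -> 5)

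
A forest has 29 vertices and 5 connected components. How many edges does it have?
24 (Each of the 5 component trees on V_i vertices has V_i - 1 edges; summing gives V - C = 29 - 5 = 24)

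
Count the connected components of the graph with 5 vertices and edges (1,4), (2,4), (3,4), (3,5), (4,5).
1 (components: {1, 2, 3, 4, 5})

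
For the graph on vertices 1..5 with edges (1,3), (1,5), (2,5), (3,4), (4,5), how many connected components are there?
1 (components: {1, 2, 3, 4, 5})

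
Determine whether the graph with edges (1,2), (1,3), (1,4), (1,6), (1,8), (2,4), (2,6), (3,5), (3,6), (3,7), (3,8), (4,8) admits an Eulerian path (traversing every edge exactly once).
No (8 vertices have odd degree: {1, 2, 3, 4, 5, 6, 7, 8}; Eulerian path requires 0 or 2)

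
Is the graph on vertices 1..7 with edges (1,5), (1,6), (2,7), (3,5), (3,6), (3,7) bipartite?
Yes. Partition: {1, 2, 3, 4}, {5, 6, 7}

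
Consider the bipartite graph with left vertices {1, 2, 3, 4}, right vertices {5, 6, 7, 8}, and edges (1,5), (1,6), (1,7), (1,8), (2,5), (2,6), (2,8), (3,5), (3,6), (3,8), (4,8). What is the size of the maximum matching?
4 (matching: (1,7), (2,5), (3,6), (4,8); upper bound min(|L|,|R|) = min(4,4) = 4)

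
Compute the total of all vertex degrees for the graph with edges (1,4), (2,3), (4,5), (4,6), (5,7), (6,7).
12 (handshake: sum of degrees = 2|E| = 2 x 6 = 12)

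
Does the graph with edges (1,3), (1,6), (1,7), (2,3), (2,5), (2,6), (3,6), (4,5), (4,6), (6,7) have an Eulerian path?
No (4 vertices have odd degree: {1, 2, 3, 6}; Eulerian path requires 0 or 2)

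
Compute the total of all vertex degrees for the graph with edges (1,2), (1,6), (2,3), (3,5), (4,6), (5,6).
12 (handshake: sum of degrees = 2|E| = 2 x 6 = 12)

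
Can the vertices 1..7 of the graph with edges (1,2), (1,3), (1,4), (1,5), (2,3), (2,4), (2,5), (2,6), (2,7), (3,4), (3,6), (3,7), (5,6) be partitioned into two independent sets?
No (odd cycle of length 3: 2 -> 1 -> 5 -> 2)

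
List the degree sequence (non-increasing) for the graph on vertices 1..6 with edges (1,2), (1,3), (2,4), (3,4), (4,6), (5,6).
[3, 2, 2, 2, 2, 1] (degrees: deg(1)=2, deg(2)=2, deg(3)=2, deg(4)=3, deg(5)=1, deg(6)=2)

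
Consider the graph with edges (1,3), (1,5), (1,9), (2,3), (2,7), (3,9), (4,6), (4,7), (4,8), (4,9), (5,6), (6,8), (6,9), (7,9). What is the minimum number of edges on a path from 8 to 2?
3 (path: 8 -> 4 -> 7 -> 2, 3 edges)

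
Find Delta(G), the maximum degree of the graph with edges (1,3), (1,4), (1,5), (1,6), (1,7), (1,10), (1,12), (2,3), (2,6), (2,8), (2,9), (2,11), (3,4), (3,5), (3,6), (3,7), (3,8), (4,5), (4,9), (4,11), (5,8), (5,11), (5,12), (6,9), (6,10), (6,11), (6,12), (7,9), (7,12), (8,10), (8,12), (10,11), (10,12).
7 (attained at vertices 1, 3, 6)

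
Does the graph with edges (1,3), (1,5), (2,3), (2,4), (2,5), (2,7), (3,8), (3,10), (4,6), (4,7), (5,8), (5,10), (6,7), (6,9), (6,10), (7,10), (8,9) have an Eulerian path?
Yes (the graph is connected and exactly 2 vertices have odd degree: {4, 8}; any Eulerian path must start and end at those)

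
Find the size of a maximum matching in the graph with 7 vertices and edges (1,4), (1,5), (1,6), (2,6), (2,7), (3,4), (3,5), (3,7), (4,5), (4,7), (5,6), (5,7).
3 (matching: (1,6), (3,5), (4,7); upper bound floor(n/2) = floor(7/2) = 3)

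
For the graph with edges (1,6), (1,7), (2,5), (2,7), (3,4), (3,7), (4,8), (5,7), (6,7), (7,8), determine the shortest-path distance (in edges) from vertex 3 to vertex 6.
2 (path: 3 -> 7 -> 6, 2 edges)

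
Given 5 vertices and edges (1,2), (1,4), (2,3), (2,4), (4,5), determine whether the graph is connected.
Yes (BFS from 1 visits [1, 2, 4, 3, 5] — all 5 vertices reached)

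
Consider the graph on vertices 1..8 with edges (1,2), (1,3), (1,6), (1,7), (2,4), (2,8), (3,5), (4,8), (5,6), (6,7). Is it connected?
Yes (BFS from 1 visits [1, 2, 3, 6, 7, 4, 8, 5] — all 8 vertices reached)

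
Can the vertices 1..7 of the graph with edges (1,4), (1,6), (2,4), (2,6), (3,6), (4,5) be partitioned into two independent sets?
Yes. Partition: {1, 2, 3, 5, 7}, {4, 6}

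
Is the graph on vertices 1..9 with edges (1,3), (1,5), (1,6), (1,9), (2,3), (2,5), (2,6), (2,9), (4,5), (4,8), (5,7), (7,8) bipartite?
Yes. Partition: {1, 2, 4, 7}, {3, 5, 6, 8, 9}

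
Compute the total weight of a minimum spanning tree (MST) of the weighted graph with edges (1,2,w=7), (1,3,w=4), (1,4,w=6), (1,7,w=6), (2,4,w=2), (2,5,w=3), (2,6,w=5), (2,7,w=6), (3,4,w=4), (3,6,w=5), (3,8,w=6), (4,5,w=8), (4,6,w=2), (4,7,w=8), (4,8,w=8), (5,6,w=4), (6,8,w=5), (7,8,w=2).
22 (MST edges: (1,3,w=4), (2,4,w=2), (2,5,w=3), (3,4,w=4), (4,6,w=2), (6,8,w=5), (7,8,w=2); sum of weights 4 + 2 + 3 + 4 + 2 + 5 + 2 = 22)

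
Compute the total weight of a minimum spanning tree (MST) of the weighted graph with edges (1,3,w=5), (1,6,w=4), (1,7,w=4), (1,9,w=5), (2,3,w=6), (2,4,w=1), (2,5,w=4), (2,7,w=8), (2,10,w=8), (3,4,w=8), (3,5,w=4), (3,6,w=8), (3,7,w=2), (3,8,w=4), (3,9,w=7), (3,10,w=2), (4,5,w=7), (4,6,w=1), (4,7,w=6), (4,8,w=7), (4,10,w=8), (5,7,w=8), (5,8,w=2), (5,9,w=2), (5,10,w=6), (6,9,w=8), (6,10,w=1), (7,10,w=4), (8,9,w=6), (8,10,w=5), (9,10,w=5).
19 (MST edges: (1,6,w=4), (2,4,w=1), (2,5,w=4), (3,7,w=2), (3,10,w=2), (4,6,w=1), (5,8,w=2), (5,9,w=2), (6,10,w=1); sum of weights 4 + 1 + 4 + 2 + 2 + 1 + 2 + 2 + 1 = 19)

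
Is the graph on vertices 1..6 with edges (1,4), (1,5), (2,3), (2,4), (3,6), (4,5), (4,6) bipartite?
No (odd cycle of length 3: 4 -> 1 -> 5 -> 4)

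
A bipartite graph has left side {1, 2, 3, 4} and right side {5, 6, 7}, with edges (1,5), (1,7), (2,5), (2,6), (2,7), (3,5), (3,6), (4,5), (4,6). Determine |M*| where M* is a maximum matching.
3 (matching: (1,7), (2,6), (3,5); upper bound min(|L|,|R|) = min(4,3) = 3)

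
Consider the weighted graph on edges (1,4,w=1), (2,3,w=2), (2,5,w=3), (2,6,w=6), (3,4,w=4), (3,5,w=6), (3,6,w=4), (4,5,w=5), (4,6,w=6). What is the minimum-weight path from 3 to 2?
2 (path: 3 -> 2; weights 2 = 2)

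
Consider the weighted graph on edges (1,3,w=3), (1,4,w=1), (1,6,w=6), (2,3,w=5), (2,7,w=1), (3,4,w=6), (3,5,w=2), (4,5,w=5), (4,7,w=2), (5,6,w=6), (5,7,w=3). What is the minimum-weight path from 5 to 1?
5 (path: 5 -> 3 -> 1; weights 2 + 3 = 5)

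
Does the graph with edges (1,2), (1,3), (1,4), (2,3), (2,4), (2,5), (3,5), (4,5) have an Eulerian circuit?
No (4 vertices have odd degree: {1, 3, 4, 5}; Eulerian circuit requires 0)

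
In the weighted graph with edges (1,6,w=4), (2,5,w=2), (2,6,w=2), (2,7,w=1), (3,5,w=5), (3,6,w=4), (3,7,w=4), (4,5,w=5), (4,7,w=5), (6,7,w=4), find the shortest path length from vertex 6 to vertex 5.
4 (path: 6 -> 2 -> 5; weights 2 + 2 = 4)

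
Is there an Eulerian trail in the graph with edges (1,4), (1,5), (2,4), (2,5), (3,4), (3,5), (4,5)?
Yes — and in fact it has an Eulerian circuit (the graph is connected and all 5 vertices have even degree)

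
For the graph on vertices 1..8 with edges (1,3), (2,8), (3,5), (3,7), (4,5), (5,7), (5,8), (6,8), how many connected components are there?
1 (components: {1, 2, 3, 4, 5, 6, 7, 8})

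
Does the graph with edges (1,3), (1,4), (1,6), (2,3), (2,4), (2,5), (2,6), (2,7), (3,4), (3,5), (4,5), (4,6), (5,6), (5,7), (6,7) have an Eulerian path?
No (6 vertices have odd degree: {1, 2, 4, 5, 6, 7}; Eulerian path requires 0 or 2)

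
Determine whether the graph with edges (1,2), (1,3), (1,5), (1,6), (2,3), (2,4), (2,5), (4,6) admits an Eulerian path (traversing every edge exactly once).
Yes — and in fact it has an Eulerian circuit (the graph is connected and all 6 vertices have even degree)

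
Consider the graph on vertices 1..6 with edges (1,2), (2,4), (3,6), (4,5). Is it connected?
No, it has 2 components: {1, 2, 4, 5}, {3, 6}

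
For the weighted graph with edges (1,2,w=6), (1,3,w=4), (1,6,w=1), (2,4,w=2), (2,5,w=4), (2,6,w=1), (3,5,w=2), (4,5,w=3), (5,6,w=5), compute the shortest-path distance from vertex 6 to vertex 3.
5 (path: 6 -> 1 -> 3; weights 1 + 4 = 5)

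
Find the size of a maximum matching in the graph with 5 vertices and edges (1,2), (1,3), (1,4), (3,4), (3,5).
2 (matching: (1,4), (3,5); upper bound floor(n/2) = floor(5/2) = 2)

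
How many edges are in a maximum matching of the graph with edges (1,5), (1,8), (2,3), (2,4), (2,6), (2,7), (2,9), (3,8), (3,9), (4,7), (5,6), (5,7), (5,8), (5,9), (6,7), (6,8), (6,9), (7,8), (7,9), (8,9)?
4 (matching: (2,3), (4,7), (5,6), (8,9); upper bound floor(n/2) = floor(9/2) = 4)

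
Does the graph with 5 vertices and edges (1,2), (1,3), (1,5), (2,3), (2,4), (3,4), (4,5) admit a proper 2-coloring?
No (odd cycle of length 3: 2 -> 1 -> 3 -> 2)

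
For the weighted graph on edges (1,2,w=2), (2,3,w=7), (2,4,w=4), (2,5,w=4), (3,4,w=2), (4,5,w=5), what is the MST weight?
12 (MST edges: (1,2,w=2), (2,4,w=4), (2,5,w=4), (3,4,w=2); sum of weights 2 + 4 + 4 + 2 = 12)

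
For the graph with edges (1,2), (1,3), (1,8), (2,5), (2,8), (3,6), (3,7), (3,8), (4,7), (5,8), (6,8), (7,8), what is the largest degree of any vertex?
6 (attained at vertex 8)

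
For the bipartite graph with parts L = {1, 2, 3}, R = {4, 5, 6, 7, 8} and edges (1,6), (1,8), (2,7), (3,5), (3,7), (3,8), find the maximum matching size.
3 (matching: (1,6), (2,7), (3,8); upper bound min(|L|,|R|) = min(3,5) = 3)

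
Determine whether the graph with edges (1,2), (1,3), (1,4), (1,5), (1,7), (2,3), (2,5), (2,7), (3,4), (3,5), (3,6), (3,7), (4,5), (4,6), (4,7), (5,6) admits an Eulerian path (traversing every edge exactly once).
No (4 vertices have odd degree: {1, 4, 5, 6}; Eulerian path requires 0 or 2)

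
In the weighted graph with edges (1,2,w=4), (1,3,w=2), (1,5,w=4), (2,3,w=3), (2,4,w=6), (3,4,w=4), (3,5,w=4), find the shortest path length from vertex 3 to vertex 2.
3 (path: 3 -> 2; weights 3 = 3)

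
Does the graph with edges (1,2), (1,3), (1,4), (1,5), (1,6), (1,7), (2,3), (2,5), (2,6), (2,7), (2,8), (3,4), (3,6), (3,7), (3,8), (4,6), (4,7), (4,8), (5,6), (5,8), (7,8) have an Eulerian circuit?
No (4 vertices have odd degree: {4, 6, 7, 8}; Eulerian circuit requires 0)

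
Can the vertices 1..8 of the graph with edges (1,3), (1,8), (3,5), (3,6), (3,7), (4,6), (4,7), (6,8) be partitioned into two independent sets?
Yes. Partition: {1, 2, 5, 6, 7}, {3, 4, 8}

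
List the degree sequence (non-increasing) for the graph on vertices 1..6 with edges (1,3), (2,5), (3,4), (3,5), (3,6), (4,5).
[4, 3, 2, 1, 1, 1] (degrees: deg(1)=1, deg(2)=1, deg(3)=4, deg(4)=2, deg(5)=3, deg(6)=1)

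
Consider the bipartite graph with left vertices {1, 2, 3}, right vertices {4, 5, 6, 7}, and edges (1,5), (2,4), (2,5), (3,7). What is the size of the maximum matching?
3 (matching: (1,5), (2,4), (3,7); upper bound min(|L|,|R|) = min(3,4) = 3)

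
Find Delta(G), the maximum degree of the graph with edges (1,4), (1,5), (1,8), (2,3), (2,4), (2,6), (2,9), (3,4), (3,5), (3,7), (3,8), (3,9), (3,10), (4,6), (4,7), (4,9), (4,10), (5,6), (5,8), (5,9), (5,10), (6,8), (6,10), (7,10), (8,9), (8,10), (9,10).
7 (attained at vertices 3, 4, 10)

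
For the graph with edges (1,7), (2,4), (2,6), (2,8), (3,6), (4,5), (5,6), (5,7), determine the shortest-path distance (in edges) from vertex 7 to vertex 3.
3 (path: 7 -> 5 -> 6 -> 3, 3 edges)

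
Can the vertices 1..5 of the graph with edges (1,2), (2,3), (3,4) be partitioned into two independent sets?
Yes. Partition: {1, 3, 5}, {2, 4}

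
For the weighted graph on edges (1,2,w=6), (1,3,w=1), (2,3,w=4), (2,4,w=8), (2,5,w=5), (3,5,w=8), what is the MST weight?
18 (MST edges: (1,3,w=1), (2,3,w=4), (2,4,w=8), (2,5,w=5); sum of weights 1 + 4 + 8 + 5 = 18)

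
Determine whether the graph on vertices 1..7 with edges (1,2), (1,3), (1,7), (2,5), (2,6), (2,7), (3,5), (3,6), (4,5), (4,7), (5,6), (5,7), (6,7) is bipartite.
No (odd cycle of length 3: 7 -> 1 -> 2 -> 7)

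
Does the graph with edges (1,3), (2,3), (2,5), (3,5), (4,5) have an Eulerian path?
No (4 vertices have odd degree: {1, 3, 4, 5}; Eulerian path requires 0 or 2)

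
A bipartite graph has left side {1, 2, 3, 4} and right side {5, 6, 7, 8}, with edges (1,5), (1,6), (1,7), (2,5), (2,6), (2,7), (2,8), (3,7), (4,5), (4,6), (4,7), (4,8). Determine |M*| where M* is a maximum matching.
4 (matching: (1,5), (2,8), (3,7), (4,6); upper bound min(|L|,|R|) = min(4,4) = 4)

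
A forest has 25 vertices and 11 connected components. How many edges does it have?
14 (Each of the 11 component trees on V_i vertices has V_i - 1 edges; summing gives V - C = 25 - 11 = 14)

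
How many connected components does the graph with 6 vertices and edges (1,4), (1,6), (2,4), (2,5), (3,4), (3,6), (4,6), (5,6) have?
1 (components: {1, 2, 3, 4, 5, 6})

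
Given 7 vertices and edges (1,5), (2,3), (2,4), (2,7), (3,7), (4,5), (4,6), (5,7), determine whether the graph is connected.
Yes (BFS from 1 visits [1, 5, 4, 7, 2, 6, 3] — all 7 vertices reached)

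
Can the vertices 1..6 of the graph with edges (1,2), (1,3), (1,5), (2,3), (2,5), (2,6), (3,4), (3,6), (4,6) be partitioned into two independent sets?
No (odd cycle of length 3: 2 -> 1 -> 3 -> 2)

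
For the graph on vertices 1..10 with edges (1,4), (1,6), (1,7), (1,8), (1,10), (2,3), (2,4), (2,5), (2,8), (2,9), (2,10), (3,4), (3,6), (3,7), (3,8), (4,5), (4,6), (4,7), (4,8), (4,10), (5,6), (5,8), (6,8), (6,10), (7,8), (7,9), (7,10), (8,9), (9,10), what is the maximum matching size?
5 (matching: (1,8), (2,4), (3,7), (5,6), (9,10); upper bound floor(n/2) = floor(10/2) = 5)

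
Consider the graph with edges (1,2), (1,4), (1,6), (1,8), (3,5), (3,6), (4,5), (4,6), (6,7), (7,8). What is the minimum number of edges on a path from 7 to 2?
3 (path: 7 -> 6 -> 1 -> 2, 3 edges)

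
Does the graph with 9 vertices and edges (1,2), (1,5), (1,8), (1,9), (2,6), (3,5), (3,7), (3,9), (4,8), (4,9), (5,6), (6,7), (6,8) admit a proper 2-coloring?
Yes. Partition: {1, 3, 4, 6}, {2, 5, 7, 8, 9}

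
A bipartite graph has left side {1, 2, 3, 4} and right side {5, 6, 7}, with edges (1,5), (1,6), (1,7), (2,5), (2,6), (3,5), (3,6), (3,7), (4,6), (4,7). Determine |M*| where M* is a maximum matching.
3 (matching: (1,7), (2,6), (3,5); upper bound min(|L|,|R|) = min(4,3) = 3)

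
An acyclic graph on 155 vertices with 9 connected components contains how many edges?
146 (Each of the 9 component trees on V_i vertices has V_i - 1 edges; summing gives V - C = 155 - 9 = 146)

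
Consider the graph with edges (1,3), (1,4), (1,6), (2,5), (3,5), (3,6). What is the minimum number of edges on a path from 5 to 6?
2 (path: 5 -> 3 -> 6, 2 edges)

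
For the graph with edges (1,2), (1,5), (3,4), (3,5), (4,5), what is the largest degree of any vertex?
3 (attained at vertex 5)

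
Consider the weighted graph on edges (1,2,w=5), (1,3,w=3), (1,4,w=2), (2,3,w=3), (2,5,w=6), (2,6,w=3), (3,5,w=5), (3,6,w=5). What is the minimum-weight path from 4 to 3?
5 (path: 4 -> 1 -> 3; weights 2 + 3 = 5)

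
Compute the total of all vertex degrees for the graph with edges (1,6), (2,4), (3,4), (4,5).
8 (handshake: sum of degrees = 2|E| = 2 x 4 = 8)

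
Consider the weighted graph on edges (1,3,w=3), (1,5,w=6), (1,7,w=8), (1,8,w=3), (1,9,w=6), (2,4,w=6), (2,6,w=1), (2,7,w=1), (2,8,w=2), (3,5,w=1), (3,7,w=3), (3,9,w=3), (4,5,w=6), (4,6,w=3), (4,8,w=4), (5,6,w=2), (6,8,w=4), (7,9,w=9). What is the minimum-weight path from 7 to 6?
2 (path: 7 -> 2 -> 6; weights 1 + 1 = 2)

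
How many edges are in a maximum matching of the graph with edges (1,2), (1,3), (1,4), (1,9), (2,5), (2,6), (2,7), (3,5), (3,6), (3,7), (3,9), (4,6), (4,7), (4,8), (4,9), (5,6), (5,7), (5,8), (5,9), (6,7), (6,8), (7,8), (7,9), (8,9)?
4 (matching: (1,3), (2,7), (5,9), (6,8); upper bound floor(n/2) = floor(9/2) = 4)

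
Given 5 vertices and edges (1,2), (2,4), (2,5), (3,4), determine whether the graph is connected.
Yes (BFS from 1 visits [1, 2, 4, 5, 3] — all 5 vertices reached)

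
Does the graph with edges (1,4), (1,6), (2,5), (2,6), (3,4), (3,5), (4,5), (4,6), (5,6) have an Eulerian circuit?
Yes (the graph is connected and all 6 vertices have even degree)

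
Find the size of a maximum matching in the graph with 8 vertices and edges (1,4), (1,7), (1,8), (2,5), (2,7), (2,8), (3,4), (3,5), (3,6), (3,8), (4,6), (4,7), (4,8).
4 (matching: (1,7), (2,5), (3,6), (4,8); upper bound floor(n/2) = floor(8/2) = 4)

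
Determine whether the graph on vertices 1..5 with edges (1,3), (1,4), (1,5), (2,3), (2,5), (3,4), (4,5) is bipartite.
No (odd cycle of length 3: 3 -> 1 -> 4 -> 3)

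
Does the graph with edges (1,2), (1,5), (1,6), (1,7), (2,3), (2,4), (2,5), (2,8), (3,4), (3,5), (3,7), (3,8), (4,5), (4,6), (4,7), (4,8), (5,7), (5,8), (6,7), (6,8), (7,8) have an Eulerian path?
Yes (the graph is connected and exactly 2 vertices have odd degree: {2, 3}; any Eulerian path must start and end at those)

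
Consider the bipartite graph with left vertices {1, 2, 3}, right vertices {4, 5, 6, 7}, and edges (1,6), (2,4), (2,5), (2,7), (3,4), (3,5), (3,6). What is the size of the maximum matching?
3 (matching: (1,6), (2,7), (3,5); upper bound min(|L|,|R|) = min(3,4) = 3)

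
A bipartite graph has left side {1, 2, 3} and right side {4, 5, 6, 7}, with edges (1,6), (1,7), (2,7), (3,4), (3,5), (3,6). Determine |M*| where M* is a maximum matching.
3 (matching: (1,6), (2,7), (3,5); upper bound min(|L|,|R|) = min(3,4) = 3)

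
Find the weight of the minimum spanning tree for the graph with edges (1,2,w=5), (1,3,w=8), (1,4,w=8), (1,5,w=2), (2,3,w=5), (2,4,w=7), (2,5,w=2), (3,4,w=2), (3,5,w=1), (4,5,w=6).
7 (MST edges: (1,5,w=2), (2,5,w=2), (3,4,w=2), (3,5,w=1); sum of weights 2 + 2 + 2 + 1 = 7)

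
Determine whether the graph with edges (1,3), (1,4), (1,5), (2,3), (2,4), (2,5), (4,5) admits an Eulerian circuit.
No (4 vertices have odd degree: {1, 2, 4, 5}; Eulerian circuit requires 0)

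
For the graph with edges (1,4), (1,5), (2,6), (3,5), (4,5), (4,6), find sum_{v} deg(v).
12 (handshake: sum of degrees = 2|E| = 2 x 6 = 12)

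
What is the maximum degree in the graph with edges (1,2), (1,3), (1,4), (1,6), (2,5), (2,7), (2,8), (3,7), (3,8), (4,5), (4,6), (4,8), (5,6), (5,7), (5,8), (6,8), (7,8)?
6 (attained at vertex 8)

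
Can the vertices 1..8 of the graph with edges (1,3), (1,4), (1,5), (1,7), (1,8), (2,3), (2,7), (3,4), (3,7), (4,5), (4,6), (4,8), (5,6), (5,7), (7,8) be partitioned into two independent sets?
No (odd cycle of length 3: 5 -> 1 -> 4 -> 5)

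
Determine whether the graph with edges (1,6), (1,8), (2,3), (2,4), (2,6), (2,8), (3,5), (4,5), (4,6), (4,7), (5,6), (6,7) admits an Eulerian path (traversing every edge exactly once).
Yes (the graph is connected and exactly 2 vertices have odd degree: {5, 6}; any Eulerian path must start and end at those)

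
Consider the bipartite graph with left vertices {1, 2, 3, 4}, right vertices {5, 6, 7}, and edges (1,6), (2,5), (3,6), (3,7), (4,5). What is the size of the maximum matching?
3 (matching: (1,6), (2,5), (3,7); upper bound min(|L|,|R|) = min(4,3) = 3)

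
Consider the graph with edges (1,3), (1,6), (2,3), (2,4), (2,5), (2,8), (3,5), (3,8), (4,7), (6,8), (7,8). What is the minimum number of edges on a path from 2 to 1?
2 (path: 2 -> 3 -> 1, 2 edges)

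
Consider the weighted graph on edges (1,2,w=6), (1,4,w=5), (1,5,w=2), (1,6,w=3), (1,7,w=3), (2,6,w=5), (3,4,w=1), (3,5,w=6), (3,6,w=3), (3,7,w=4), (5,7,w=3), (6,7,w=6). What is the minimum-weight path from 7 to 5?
3 (path: 7 -> 5; weights 3 = 3)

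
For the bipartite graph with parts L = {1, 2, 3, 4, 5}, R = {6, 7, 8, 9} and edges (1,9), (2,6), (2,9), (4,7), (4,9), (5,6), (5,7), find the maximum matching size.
3 (matching: (1,9), (2,6), (4,7); upper bound min(|L|,|R|) = min(5,4) = 4)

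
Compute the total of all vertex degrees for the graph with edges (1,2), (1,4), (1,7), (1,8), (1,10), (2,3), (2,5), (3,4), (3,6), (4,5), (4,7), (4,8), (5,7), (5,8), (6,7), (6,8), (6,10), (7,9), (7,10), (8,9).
40 (handshake: sum of degrees = 2|E| = 2 x 20 = 40)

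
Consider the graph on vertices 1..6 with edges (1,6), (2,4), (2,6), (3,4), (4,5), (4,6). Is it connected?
Yes (BFS from 1 visits [1, 6, 2, 4, 3, 5] — all 6 vertices reached)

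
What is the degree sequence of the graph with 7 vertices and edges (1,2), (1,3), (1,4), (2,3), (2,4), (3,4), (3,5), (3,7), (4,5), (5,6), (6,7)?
[5, 4, 3, 3, 3, 2, 2] (degrees: deg(1)=3, deg(2)=3, deg(3)=5, deg(4)=4, deg(5)=3, deg(6)=2, deg(7)=2)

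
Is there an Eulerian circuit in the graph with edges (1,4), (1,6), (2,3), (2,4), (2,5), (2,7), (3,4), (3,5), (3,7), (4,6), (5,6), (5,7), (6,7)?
Yes (the graph is connected and all 7 vertices have even degree)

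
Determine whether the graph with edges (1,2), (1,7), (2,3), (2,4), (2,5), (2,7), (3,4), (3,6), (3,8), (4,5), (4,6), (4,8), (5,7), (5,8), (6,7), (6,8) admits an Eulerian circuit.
No (2 vertices have odd degree: {2, 4}; Eulerian circuit requires 0)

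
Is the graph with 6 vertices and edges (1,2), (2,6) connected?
No, it has 4 components: {1, 2, 6}, {3}, {4}, {5}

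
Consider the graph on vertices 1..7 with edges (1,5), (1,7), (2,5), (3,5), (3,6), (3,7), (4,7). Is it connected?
Yes (BFS from 1 visits [1, 5, 7, 2, 3, 4, 6] — all 7 vertices reached)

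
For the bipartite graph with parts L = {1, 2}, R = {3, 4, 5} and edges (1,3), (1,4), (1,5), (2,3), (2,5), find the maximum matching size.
2 (matching: (1,4), (2,5); upper bound min(|L|,|R|) = min(2,3) = 2)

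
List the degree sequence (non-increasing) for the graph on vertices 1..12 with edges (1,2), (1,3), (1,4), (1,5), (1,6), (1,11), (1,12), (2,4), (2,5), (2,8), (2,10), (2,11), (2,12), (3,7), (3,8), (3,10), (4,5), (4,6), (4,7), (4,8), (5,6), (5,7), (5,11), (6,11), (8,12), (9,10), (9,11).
[7, 7, 6, 6, 5, 4, 4, 4, 3, 3, 3, 2] (degrees: deg(1)=7, deg(2)=7, deg(3)=4, deg(4)=6, deg(5)=6, deg(6)=4, deg(7)=3, deg(8)=4, deg(9)=2, deg(10)=3, deg(11)=5, deg(12)=3)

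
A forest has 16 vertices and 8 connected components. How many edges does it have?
8 (Each of the 8 component trees on V_i vertices has V_i - 1 edges; summing gives V - C = 16 - 8 = 8)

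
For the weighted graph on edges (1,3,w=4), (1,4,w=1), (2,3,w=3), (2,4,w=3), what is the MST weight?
7 (MST edges: (1,4,w=1), (2,3,w=3), (2,4,w=3); sum of weights 1 + 3 + 3 = 7)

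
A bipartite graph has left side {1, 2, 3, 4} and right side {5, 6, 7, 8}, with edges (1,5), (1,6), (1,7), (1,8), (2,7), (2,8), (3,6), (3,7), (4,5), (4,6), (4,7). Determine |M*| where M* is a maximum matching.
4 (matching: (1,8), (2,7), (3,6), (4,5); upper bound min(|L|,|R|) = min(4,4) = 4)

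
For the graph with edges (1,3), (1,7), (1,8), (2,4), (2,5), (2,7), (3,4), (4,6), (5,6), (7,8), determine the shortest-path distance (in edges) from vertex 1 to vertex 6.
3 (path: 1 -> 3 -> 4 -> 6, 3 edges)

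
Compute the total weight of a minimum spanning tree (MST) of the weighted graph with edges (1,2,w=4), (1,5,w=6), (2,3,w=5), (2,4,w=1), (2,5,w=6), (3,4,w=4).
15 (MST edges: (1,2,w=4), (1,5,w=6), (2,4,w=1), (3,4,w=4); sum of weights 4 + 6 + 1 + 4 = 15)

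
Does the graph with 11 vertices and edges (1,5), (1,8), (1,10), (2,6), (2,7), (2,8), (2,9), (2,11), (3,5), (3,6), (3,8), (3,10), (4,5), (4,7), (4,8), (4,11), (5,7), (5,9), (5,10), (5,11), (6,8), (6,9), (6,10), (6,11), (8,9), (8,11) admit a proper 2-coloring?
No (odd cycle of length 3: 10 -> 1 -> 5 -> 10)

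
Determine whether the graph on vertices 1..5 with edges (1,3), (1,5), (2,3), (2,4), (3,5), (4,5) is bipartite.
No (odd cycle of length 3: 5 -> 1 -> 3 -> 5)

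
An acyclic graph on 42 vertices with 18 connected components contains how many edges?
24 (Each of the 18 component trees on V_i vertices has V_i - 1 edges; summing gives V - C = 42 - 18 = 24)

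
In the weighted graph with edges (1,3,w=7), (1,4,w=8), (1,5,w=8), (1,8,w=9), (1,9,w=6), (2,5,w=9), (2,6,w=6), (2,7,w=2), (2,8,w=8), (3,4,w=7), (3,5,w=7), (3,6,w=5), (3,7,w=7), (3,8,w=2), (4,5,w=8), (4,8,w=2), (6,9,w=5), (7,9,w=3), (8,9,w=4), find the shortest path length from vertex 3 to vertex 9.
6 (path: 3 -> 8 -> 9; weights 2 + 4 = 6)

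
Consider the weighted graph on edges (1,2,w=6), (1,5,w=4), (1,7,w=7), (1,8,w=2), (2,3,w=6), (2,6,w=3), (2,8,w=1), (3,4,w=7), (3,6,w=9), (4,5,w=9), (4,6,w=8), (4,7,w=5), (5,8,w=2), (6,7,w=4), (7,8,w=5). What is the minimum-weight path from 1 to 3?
9 (path: 1 -> 8 -> 2 -> 3; weights 2 + 1 + 6 = 9)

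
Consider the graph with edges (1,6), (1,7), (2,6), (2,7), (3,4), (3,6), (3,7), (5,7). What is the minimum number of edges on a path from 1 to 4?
3 (path: 1 -> 6 -> 3 -> 4, 3 edges)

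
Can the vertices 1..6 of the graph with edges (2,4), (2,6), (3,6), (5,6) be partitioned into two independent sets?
Yes. Partition: {1, 2, 3, 5}, {4, 6}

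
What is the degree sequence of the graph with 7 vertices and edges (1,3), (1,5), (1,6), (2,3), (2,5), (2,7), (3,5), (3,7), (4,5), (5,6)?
[5, 4, 3, 3, 2, 2, 1] (degrees: deg(1)=3, deg(2)=3, deg(3)=4, deg(4)=1, deg(5)=5, deg(6)=2, deg(7)=2)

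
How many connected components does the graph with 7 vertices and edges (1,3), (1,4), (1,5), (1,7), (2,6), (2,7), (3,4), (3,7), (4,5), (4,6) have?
1 (components: {1, 2, 3, 4, 5, 6, 7})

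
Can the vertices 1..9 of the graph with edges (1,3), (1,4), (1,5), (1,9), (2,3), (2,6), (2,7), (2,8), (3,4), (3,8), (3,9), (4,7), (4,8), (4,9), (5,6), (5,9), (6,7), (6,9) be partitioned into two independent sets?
No (odd cycle of length 3: 4 -> 1 -> 9 -> 4)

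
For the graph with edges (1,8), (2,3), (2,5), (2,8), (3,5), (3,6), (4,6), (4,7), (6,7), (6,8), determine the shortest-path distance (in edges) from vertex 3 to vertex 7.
2 (path: 3 -> 6 -> 7, 2 edges)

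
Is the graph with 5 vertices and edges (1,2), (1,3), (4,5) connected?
No, it has 2 components: {1, 2, 3}, {4, 5}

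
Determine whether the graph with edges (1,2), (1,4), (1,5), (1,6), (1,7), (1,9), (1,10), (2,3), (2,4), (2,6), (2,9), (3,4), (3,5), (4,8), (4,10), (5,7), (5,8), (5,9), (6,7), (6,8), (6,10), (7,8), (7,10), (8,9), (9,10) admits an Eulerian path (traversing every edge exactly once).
No (10 vertices have odd degree: {1, 2, 3, 4, 5, 6, 7, 8, 9, 10}; Eulerian path requires 0 or 2)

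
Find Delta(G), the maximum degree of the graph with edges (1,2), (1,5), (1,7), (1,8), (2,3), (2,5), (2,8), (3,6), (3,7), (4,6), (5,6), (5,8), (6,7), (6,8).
5 (attained at vertex 6)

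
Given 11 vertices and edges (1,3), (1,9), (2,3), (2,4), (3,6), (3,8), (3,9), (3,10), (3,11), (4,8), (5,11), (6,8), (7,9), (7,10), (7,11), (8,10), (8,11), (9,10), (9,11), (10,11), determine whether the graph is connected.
Yes (BFS from 1 visits [1, 3, 9, 2, 6, 8, 10, 11, 7, 4, 5] — all 11 vertices reached)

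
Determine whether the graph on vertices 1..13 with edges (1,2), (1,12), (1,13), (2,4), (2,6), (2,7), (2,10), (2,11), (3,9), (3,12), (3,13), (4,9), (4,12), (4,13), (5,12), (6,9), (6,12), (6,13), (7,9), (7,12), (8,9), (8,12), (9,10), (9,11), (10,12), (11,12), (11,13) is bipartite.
Yes. Partition: {1, 3, 4, 5, 6, 7, 8, 10, 11}, {2, 9, 12, 13}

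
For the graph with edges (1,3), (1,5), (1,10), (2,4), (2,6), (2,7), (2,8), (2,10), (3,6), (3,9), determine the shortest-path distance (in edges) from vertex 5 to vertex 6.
3 (path: 5 -> 1 -> 3 -> 6, 3 edges)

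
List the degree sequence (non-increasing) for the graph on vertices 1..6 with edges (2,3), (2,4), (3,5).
[2, 2, 1, 1, 0, 0] (degrees: deg(1)=0, deg(2)=2, deg(3)=2, deg(4)=1, deg(5)=1, deg(6)=0)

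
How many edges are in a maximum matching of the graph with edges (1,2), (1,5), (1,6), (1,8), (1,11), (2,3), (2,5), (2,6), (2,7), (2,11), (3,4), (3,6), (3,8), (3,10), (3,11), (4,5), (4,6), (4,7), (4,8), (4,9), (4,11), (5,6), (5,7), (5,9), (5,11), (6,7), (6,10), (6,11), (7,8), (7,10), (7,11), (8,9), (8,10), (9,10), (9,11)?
5 (matching: (1,8), (2,11), (3,6), (4,9), (7,10); upper bound floor(n/2) = floor(11/2) = 5)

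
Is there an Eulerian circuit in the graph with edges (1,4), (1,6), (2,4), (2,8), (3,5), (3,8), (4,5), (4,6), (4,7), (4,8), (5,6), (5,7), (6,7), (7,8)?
Yes (the graph is connected and all 8 vertices have even degree)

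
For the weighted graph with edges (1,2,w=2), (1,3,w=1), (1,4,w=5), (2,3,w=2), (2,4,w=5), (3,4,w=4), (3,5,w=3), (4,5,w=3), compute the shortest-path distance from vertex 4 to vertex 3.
4 (path: 4 -> 3; weights 4 = 4)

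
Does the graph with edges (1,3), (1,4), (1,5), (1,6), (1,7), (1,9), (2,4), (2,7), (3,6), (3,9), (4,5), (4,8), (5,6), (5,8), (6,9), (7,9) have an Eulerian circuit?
No (2 vertices have odd degree: {3, 7}; Eulerian circuit requires 0)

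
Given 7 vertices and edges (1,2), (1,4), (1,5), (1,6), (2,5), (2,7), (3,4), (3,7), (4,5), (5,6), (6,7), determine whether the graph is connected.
Yes (BFS from 1 visits [1, 2, 4, 5, 6, 7, 3] — all 7 vertices reached)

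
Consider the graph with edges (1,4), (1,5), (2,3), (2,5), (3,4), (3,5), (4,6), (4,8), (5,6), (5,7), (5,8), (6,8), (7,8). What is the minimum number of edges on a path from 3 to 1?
2 (path: 3 -> 5 -> 1, 2 edges)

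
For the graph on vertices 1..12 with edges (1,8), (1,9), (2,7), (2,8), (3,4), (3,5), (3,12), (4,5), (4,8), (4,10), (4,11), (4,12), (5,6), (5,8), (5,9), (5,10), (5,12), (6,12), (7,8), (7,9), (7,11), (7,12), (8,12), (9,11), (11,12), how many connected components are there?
1 (components: {1, 2, 3, 4, 5, 6, 7, 8, 9, 10, 11, 12})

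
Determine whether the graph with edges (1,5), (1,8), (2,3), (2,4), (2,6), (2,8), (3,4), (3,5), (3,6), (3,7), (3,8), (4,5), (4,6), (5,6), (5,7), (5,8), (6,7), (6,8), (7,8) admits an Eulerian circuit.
Yes (the graph is connected and all 8 vertices have even degree)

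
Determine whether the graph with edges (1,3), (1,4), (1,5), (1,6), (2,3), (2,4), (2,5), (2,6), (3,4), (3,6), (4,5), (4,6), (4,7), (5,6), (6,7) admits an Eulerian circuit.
Yes (the graph is connected and all 7 vertices have even degree)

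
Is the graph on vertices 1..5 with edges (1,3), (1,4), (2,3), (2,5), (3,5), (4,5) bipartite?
No (odd cycle of length 3: 2 -> 3 -> 5 -> 2)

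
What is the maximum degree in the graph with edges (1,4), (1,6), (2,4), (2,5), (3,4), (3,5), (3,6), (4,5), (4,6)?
5 (attained at vertex 4)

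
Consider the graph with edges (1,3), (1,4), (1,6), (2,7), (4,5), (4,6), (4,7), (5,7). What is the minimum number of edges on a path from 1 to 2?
3 (path: 1 -> 4 -> 7 -> 2, 3 edges)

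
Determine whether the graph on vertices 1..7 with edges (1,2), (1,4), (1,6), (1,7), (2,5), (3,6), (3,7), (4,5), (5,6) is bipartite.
Yes. Partition: {1, 3, 5}, {2, 4, 6, 7}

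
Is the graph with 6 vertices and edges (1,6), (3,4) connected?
No, it has 4 components: {1, 6}, {2}, {3, 4}, {5}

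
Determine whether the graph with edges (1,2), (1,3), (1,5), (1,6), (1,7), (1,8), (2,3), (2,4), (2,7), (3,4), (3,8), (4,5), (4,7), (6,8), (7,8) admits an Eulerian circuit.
Yes (the graph is connected and all 8 vertices have even degree)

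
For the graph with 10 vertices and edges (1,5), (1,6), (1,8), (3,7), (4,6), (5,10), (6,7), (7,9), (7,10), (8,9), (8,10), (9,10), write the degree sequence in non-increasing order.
[4, 4, 3, 3, 3, 3, 2, 1, 1, 0] (degrees: deg(1)=3, deg(2)=0, deg(3)=1, deg(4)=1, deg(5)=2, deg(6)=3, deg(7)=4, deg(8)=3, deg(9)=3, deg(10)=4)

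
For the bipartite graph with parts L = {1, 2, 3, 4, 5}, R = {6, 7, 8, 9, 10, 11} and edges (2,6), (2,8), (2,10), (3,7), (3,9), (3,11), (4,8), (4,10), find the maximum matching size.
3 (matching: (2,10), (3,11), (4,8); upper bound min(|L|,|R|) = min(5,6) = 5)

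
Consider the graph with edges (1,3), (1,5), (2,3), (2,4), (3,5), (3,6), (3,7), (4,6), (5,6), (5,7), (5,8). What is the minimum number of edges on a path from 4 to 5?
2 (path: 4 -> 6 -> 5, 2 edges)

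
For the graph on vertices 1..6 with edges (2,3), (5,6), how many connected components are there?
4 (components: {1}, {2, 3}, {4}, {5, 6})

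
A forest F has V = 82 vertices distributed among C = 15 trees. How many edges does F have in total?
67 (Each of the 15 component trees on V_i vertices has V_i - 1 edges; summing gives V - C = 82 - 15 = 67)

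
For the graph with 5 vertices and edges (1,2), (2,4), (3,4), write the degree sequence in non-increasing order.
[2, 2, 1, 1, 0] (degrees: deg(1)=1, deg(2)=2, deg(3)=1, deg(4)=2, deg(5)=0)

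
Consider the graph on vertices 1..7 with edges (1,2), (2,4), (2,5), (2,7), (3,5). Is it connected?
No, it has 2 components: {1, 2, 3, 4, 5, 7}, {6}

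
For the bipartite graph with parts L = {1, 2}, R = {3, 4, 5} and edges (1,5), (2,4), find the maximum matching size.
2 (matching: (1,5), (2,4); upper bound min(|L|,|R|) = min(2,3) = 2)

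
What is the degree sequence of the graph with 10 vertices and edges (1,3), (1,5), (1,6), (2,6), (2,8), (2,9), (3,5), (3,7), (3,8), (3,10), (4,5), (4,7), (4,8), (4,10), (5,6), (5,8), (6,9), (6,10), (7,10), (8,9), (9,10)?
[5, 5, 5, 5, 5, 4, 4, 3, 3, 3] (degrees: deg(1)=3, deg(2)=3, deg(3)=5, deg(4)=4, deg(5)=5, deg(6)=5, deg(7)=3, deg(8)=5, deg(9)=4, deg(10)=5)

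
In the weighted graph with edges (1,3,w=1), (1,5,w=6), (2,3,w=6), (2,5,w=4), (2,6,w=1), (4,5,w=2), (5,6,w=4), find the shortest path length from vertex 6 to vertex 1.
8 (path: 6 -> 2 -> 3 -> 1; weights 1 + 6 + 1 = 8)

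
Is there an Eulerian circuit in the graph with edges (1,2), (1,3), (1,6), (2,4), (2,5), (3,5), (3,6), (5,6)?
No (6 vertices have odd degree: {1, 2, 3, 4, 5, 6}; Eulerian circuit requires 0)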